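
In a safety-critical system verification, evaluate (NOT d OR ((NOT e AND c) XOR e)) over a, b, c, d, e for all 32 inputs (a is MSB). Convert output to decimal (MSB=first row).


Formula: (NOT d OR ((NOT e AND c) XOR e)) over a, b, c, d, e (32 rows)
Evaluate each row (bits = a,b,c,d,e, MSB first):
  row 0 [00000]: (NOT 0 OR ((NOT 0 AND 0) XOR 0)) -> 1
  row 1 [00001]: (NOT 0 OR ((NOT 1 AND 0) XOR 1)) -> 1
  row 2 [00010]: (NOT 1 OR ((NOT 0 AND 0) XOR 0)) -> 0
  row 3 [00011]: (NOT 1 OR ((NOT 1 AND 0) XOR 1)) -> 1
  row 4 [00100]: (NOT 0 OR ((NOT 0 AND 1) XOR 0)) -> 1
  row 5 [00101]: (NOT 0 OR ((NOT 1 AND 1) XOR 1)) -> 1
  row 6 [00110]: (NOT 1 OR ((NOT 0 AND 1) XOR 0)) -> 1
  row 7 [00111]: (NOT 1 OR ((NOT 1 AND 1) XOR 1)) -> 1
  row 8 [01000]: (NOT 0 OR ((NOT 0 AND 0) XOR 0)) -> 1
  row 9 [01001]: (NOT 0 OR ((NOT 1 AND 0) XOR 1)) -> 1
  row 10 [01010]: (NOT 1 OR ((NOT 0 AND 0) XOR 0)) -> 0
  row 11 [01011]: (NOT 1 OR ((NOT 1 AND 0) XOR 1)) -> 1
  row 12 [01100]: (NOT 0 OR ((NOT 0 AND 1) XOR 0)) -> 1
  row 13 [01101]: (NOT 0 OR ((NOT 1 AND 1) XOR 1)) -> 1
  row 14 [01110]: (NOT 1 OR ((NOT 0 AND 1) XOR 0)) -> 1
  row 15 [01111]: (NOT 1 OR ((NOT 1 AND 1) XOR 1)) -> 1
  row 16 [10000]: (NOT 0 OR ((NOT 0 AND 0) XOR 0)) -> 1
  row 17 [10001]: (NOT 0 OR ((NOT 1 AND 0) XOR 1)) -> 1
  row 18 [10010]: (NOT 1 OR ((NOT 0 AND 0) XOR 0)) -> 0
  row 19 [10011]: (NOT 1 OR ((NOT 1 AND 0) XOR 1)) -> 1
  row 20 [10100]: (NOT 0 OR ((NOT 0 AND 1) XOR 0)) -> 1
  row 21 [10101]: (NOT 0 OR ((NOT 1 AND 1) XOR 1)) -> 1
  row 22 [10110]: (NOT 1 OR ((NOT 0 AND 1) XOR 0)) -> 1
  row 23 [10111]: (NOT 1 OR ((NOT 1 AND 1) XOR 1)) -> 1
  row 24 [11000]: (NOT 0 OR ((NOT 0 AND 0) XOR 0)) -> 1
  row 25 [11001]: (NOT 0 OR ((NOT 1 AND 0) XOR 1)) -> 1
  row 26 [11010]: (NOT 1 OR ((NOT 0 AND 0) XOR 0)) -> 0
  row 27 [11011]: (NOT 1 OR ((NOT 1 AND 0) XOR 1)) -> 1
  row 28 [11100]: (NOT 0 OR ((NOT 0 AND 1) XOR 0)) -> 1
  row 29 [11101]: (NOT 0 OR ((NOT 1 AND 1) XOR 1)) -> 1
  row 30 [11110]: (NOT 1 OR ((NOT 0 AND 1) XOR 0)) -> 1
  row 31 [11111]: (NOT 1 OR ((NOT 1 AND 1) XOR 1)) -> 1
Full result column, 4 rows per line (a,b,c fixed per line; d,e runs 00..11 left to right):
  rows 0-3 [a,b,c=000]: 1101  = hex D
  rows 4-7 [a,b,c=001]: 1111  = hex F
  rows 8-11 [a,b,c=010]: 1101  = hex D
  rows 12-15 [a,b,c=011]: 1111  = hex F
  rows 16-19 [a,b,c=100]: 1101  = hex D
  rows 20-23 [a,b,c=101]: 1111  = hex F
  rows 24-27 [a,b,c=110]: 1101  = hex D
  rows 28-31 [a,b,c=111]: 1111  = hex F
Output column (row 0 .. row 31) = 11011111110111111101111111011111
Output column grouped in 4s = 1101 1111 1101 1111 1101 1111 1101 1111 = 0xDFDFDFDF
Convert to decimal digit by digit (value = value*16 + digit):
  D -> 13
  13*16 + 15 (F) = 223
  223*16 + 13 (D) = 3581
  3581*16 + 15 (F) = 57311
  57311*16 + 13 (D) = 916989
  916989*16 + 15 (F) = 14671839
  14671839*16 + 13 (D) = 234749437
  234749437*16 + 15 (F) = 3755991007
Decimal = 3755991007

3755991007


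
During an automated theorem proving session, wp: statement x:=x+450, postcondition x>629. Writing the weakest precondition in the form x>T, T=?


Formula: wp(x:=E, P) = P[E/x] (substitute E for x in postcondition)
Step 1: Postcondition: x>629
Step 2: Substitute x+450 for x: x+450>629
Step 3: Solve for x: x > 629-450 = 179

179


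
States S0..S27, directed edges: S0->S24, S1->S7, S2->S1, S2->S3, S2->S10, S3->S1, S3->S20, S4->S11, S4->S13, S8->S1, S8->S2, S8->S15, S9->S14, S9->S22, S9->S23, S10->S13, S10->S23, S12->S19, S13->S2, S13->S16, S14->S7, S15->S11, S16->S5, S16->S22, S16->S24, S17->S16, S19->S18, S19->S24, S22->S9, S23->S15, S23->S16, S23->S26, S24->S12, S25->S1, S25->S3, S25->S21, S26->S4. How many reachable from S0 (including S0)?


BFS from S0:
  layer 0: {S0}
  layer 1: {S24}
  layer 2: {S12}
  layer 3: {S19}
  layer 4: {S18}
Reachable set: {S0, S12, S18, S19, S24}
Count = 5

5


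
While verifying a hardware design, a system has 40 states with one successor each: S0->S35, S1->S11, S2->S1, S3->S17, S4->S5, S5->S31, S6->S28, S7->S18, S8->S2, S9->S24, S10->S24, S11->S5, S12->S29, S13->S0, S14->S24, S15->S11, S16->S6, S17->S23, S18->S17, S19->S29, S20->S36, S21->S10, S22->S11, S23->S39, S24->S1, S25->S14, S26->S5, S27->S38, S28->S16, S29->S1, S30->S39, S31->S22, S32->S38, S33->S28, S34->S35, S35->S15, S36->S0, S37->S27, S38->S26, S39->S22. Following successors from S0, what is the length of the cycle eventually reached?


Trace from S0 until a state repeats:
  S0 -> S35 -> S15 -> S11 -> S5 -> S31 -> S22 -> S11
S11 first seen at step 3, revisited at step 7.
Cycle length = 7 - 3 = 4

4


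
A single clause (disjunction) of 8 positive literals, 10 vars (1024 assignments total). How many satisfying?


Step 1: Total=2^10=1024
Step 2: Unsat when all 8 false: 2^2=4
Step 3: Sat=1024-4=1020

1020


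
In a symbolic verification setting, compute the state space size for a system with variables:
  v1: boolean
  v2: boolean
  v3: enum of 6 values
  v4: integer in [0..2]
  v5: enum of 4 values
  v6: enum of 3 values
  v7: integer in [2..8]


State space = product of domain sizes of all variables.
Domain sizes:
  v1 (boolean): 2
  v2 (boolean): 2
  v3 (enum of 6 values): 6
  v4 (integer in [0..2]): 3
  v5 (enum of 4 values): 4
  v6 (enum of 3 values): 3
  v7 (integer in [2..8]): 7
Product = 2 * 2 * 6 * 3 * 4 * 3 * 7 = 6048

6048


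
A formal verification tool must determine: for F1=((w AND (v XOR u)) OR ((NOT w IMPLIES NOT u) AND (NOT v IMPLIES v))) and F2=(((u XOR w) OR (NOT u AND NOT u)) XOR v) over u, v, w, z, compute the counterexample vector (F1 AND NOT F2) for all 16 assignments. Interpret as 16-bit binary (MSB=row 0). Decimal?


F1 = ((w AND (v XOR u)) OR ((NOT w IMPLIES NOT u) AND (NOT v IMPLIES v)))
F2 = (((u XOR w) OR (NOT u AND NOT u)) XOR v)
Counterexample to F1=>F2 is where F1=1 and F2=0.
Evaluate each row (bits = u,v,w,z, MSB first):
  row 0 [0000]: F1=0 F2=1 -> F1&~F2 -> 0
  row 1 [0001]: F1=0 F2=1 -> F1&~F2 -> 0
  row 2 [0010]: F1=0 F2=1 -> F1&~F2 -> 0
  row 3 [0011]: F1=0 F2=1 -> F1&~F2 -> 0
  row 4 [0100]: F1=1 F2=0 -> F1&~F2 -> 1
  row 5 [0101]: F1=1 F2=0 -> F1&~F2 -> 1
  row 6 [0110]: F1=1 F2=0 -> F1&~F2 -> 1
  row 7 [0111]: F1=1 F2=0 -> F1&~F2 -> 1
  row 8 [1000]: F1=0 F2=1 -> F1&~F2 -> 0
  row 9 [1001]: F1=0 F2=1 -> F1&~F2 -> 0
  row 10 [1010]: F1=1 F2=0 -> F1&~F2 -> 1
  row 11 [1011]: F1=1 F2=0 -> F1&~F2 -> 1
  row 12 [1100]: F1=0 F2=0 -> F1&~F2 -> 0
  row 13 [1101]: F1=0 F2=0 -> F1&~F2 -> 0
  row 14 [1110]: F1=1 F2=1 -> F1&~F2 -> 0
  row 15 [1111]: F1=1 F2=1 -> F1&~F2 -> 0
Full result column, 4 rows per line (u,v fixed per line; w,z runs 00..11 left to right):
  rows 0-3 [u,v=00]: 0000  = hex 0
  rows 4-7 [u,v=01]: 1111  = hex F
  rows 8-11 [u,v=10]: 0011  = hex 3
  rows 12-15 [u,v=11]: 0000  = hex 0
Counterexample vector (row 0 .. row 15) = 0000111100110000
Output column grouped in 4s = 0000 1111 0011 0000 = 0x0F30
Convert to decimal digit by digit (value = value*16 + digit):
  0 -> 0
  0*16 + 15 (F) = 15
  15*16 + 3 = 243
  243*16 + 0 = 3888
Decimal = 3888

3888


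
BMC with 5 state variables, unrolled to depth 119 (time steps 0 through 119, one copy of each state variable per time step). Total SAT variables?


BMC unrolls to depth k, creating one copy of each state var for steps 0..k.
Step count = 119 + 1 = 120 (steps 0 through 119)
Vars per step = 5
Total = 5 * 120 = 600

600


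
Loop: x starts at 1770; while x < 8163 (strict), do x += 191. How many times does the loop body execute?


Step 1: x goes from 1770 toward 8163 by 191; the body runs while x<8163, so iterations = ceil((bound-start)/step)
Step 2: Distance=6393
Step 3: ceil(6393/191)=34

34


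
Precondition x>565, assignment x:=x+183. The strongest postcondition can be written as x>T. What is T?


Formula: sp(P, x:=E) = exists old_x. (x = E[old_x/x]) AND P[old_x/x] (old_x is the value of x before the assignment; eliminate old_x by solving x = E[old_x/x] for old_x)
Step 1: Precondition P: x>565, i.e. old_x > 565
Step 2: Assignment gives x = old_x + 183, so old_x = x - 183
Step 3: Substitute into P: x - 183 > 565
Step 4: Simplify: x > 565+183 = 748

748


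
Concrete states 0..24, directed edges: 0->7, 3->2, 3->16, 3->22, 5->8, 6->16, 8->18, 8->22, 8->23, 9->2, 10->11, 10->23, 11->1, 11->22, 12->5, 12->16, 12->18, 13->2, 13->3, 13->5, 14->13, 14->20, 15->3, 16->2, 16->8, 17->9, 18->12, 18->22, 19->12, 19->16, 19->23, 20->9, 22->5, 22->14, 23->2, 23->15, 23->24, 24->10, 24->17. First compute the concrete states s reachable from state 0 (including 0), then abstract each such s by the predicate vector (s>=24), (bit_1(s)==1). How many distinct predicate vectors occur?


BFS from 0:
Concrete reachable: {0, 7}
Abstract via predicates (s>=24), (bit_1(s)==1):
  (0,0) <- {0}
  (0,1) <- {7}
Distinct abstract states = 2

2


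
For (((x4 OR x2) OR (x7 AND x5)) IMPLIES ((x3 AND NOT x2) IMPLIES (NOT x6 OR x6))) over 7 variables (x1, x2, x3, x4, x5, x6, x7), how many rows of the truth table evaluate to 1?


Formula: (((x4 OR x2) OR (x7 AND x5)) IMPLIES ((x3 AND NOT x2) IMPLIES (NOT x6 OR x6))) over 7 vars (128 rows)
Evaluate each row (x1, x2, x3, x4, x5, x6, x7 as bits, MSB first):
  row 0 [0000000]: (((0 OR 0) OR (0 AND 0)) IMPLIES ((0 AND NOT 0) IMPLIES (NOT 0 OR 0))) -> 1
  row 1 [0000001]: (((0 OR 0) OR (1 AND 0)) IMPLIES ((0 AND NOT 0) IMPLIES (NOT 0 OR 0))) -> 1
  row 2 [0000010]: (((0 OR 0) OR (0 AND 0)) IMPLIES ((0 AND NOT 0) IMPLIES (NOT 1 OR 1))) -> 1
  row 3 [0000011]: (((0 OR 0) OR (1 AND 0)) IMPLIES ((0 AND NOT 0) IMPLIES (NOT 1 OR 1))) -> 1
  row 4 [0000100]: (((0 OR 0) OR (0 AND 1)) IMPLIES ((0 AND NOT 0) IMPLIES (NOT 0 OR 0))) -> 1
  (every remaining row is evaluated the same way; all 128 results are listed next)
Full result column, 8 rows per line (x1,x2,x3,x4 fixed per line; x5,x6,x7 runs 000..111 left to right):
  rows 0-7 [x1,x2,x3,x4=0000]: 11111111  (ones: 8)
  rows 8-15 [x1,x2,x3,x4=0001]: 11111111  (ones: 8)
  rows 16-23 [x1,x2,x3,x4=0010]: 11111111  (ones: 8)
  rows 24-31 [x1,x2,x3,x4=0011]: 11111111  (ones: 8)
  rows 32-39 [x1,x2,x3,x4=0100]: 11111111  (ones: 8)
  rows 40-47 [x1,x2,x3,x4=0101]: 11111111  (ones: 8)
  rows 48-55 [x1,x2,x3,x4=0110]: 11111111  (ones: 8)
  rows 56-63 [x1,x2,x3,x4=0111]: 11111111  (ones: 8)
  rows 64-71 [x1,x2,x3,x4=1000]: 11111111  (ones: 8)
  rows 72-79 [x1,x2,x3,x4=1001]: 11111111  (ones: 8)
  rows 80-87 [x1,x2,x3,x4=1010]: 11111111  (ones: 8)
  rows 88-95 [x1,x2,x3,x4=1011]: 11111111  (ones: 8)
  rows 96-103 [x1,x2,x3,x4=1100]: 11111111  (ones: 8)
  rows 104-111 [x1,x2,x3,x4=1101]: 11111111  (ones: 8)
  rows 112-119 [x1,x2,x3,x4=1110]: 11111111  (ones: 8)
  rows 120-127 [x1,x2,x3,x4=1111]: 11111111  (ones: 8)
Count of 1-rows = 8+8+8+8+8+8+8+8+8+8+8+8+8+8+8+8 = 128

128


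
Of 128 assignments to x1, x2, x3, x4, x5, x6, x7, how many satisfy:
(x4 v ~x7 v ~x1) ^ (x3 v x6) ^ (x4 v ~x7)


CNF with 3 clauses over 7 vars (128 assignments).
An assignment satisfies CNF iff every clause has >=1 true literal.
Check each row (bits = x1,x2,x3,x4,x5,x6,x7; clause T/F shown):
  row 0 [0000000]: clauses=TFT -> 0
  row 1 [0000001]: clauses=TFF -> 0
  row 2 [0000010]: clauses=TTT -> 1
  row 3 [0000011]: clauses=TTF -> 0
  row 4 [0000100]: clauses=TFT -> 0
  (every remaining row is evaluated the same way; all 128 results are listed next)
Full result column, 8 rows per line (x1,x2,x3,x4 fixed per line; x5,x6,x7 runs 000..111 left to right):
  rows 0-7 [x1,x2,x3,x4=0000]: 00100010  (ones: 2)
  rows 8-15 [x1,x2,x3,x4=0001]: 00110011  (ones: 4)
  rows 16-23 [x1,x2,x3,x4=0010]: 10101010  (ones: 4)
  rows 24-31 [x1,x2,x3,x4=0011]: 11111111  (ones: 8)
  rows 32-39 [x1,x2,x3,x4=0100]: 00100010  (ones: 2)
  rows 40-47 [x1,x2,x3,x4=0101]: 00110011  (ones: 4)
  rows 48-55 [x1,x2,x3,x4=0110]: 10101010  (ones: 4)
  rows 56-63 [x1,x2,x3,x4=0111]: 11111111  (ones: 8)
  rows 64-71 [x1,x2,x3,x4=1000]: 00100010  (ones: 2)
  rows 72-79 [x1,x2,x3,x4=1001]: 00110011  (ones: 4)
  rows 80-87 [x1,x2,x3,x4=1010]: 10101010  (ones: 4)
  rows 88-95 [x1,x2,x3,x4=1011]: 11111111  (ones: 8)
  rows 96-103 [x1,x2,x3,x4=1100]: 00100010  (ones: 2)
  rows 104-111 [x1,x2,x3,x4=1101]: 00110011  (ones: 4)
  rows 112-119 [x1,x2,x3,x4=1110]: 10101010  (ones: 4)
  rows 120-127 [x1,x2,x3,x4=1111]: 11111111  (ones: 8)
Satisfying assignments = 2+4+4+8+2+4+4+8+2+4+4+8+2+4+4+8 = 72

72


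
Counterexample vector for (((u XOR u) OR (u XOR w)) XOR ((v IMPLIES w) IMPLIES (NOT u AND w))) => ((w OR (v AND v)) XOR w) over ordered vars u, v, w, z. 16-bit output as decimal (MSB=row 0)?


F1 = (((u XOR u) OR (u XOR w)) XOR ((v IMPLIES w) IMPLIES (NOT u AND w)))
F2 = ((w OR (v AND v)) XOR w)
Counterexample to F1=>F2 is where F1=1 and F2=0.
Evaluate each row (bits = u,v,w,z, MSB first):
  row 0 [0000]: F1=0 F2=0 -> F1&~F2 -> 0
  row 1 [0001]: F1=0 F2=0 -> F1&~F2 -> 0
  row 2 [0010]: F1=0 F2=0 -> F1&~F2 -> 0
  row 3 [0011]: F1=0 F2=0 -> F1&~F2 -> 0
  row 4 [0100]: F1=1 F2=1 -> F1&~F2 -> 0
  row 5 [0101]: F1=1 F2=1 -> F1&~F2 -> 0
  row 6 [0110]: F1=0 F2=0 -> F1&~F2 -> 0
  row 7 [0111]: F1=0 F2=0 -> F1&~F2 -> 0
  row 8 [1000]: F1=1 F2=0 -> F1&~F2 -> 1
  row 9 [1001]: F1=1 F2=0 -> F1&~F2 -> 1
  row 10 [1010]: F1=0 F2=0 -> F1&~F2 -> 0
  row 11 [1011]: F1=0 F2=0 -> F1&~F2 -> 0
  row 12 [1100]: F1=0 F2=1 -> F1&~F2 -> 0
  row 13 [1101]: F1=0 F2=1 -> F1&~F2 -> 0
  row 14 [1110]: F1=0 F2=0 -> F1&~F2 -> 0
  row 15 [1111]: F1=0 F2=0 -> F1&~F2 -> 0
Full result column, 4 rows per line (u,v fixed per line; w,z runs 00..11 left to right):
  rows 0-3 [u,v=00]: 0000  = hex 0
  rows 4-7 [u,v=01]: 0000  = hex 0
  rows 8-11 [u,v=10]: 1100  = hex C
  rows 12-15 [u,v=11]: 0000  = hex 0
Counterexample vector (row 0 .. row 15) = 0000000011000000
Output column grouped in 4s = 0000 0000 1100 0000 = 0x00C0
Convert to decimal digit by digit (value = value*16 + digit):
  0 -> 0
  0*16 + 0 = 0
  0*16 + 12 (C) = 12
  12*16 + 0 = 192
Decimal = 192

192


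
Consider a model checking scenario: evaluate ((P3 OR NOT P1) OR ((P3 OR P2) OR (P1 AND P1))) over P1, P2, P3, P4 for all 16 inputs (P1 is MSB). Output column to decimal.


Formula: ((P3 OR NOT P1) OR ((P3 OR P2) OR (P1 AND P1))) over P1, P2, P3, P4 (16 rows)
Evaluate each row (bits = P1,P2,P3,P4, MSB first):
  row 0 [0000]: ((0 OR NOT 0) OR ((0 OR 0) OR (0 AND 0))) -> 1
  row 1 [0001]: ((0 OR NOT 0) OR ((0 OR 0) OR (0 AND 0))) -> 1
  row 2 [0010]: ((1 OR NOT 0) OR ((1 OR 0) OR (0 AND 0))) -> 1
  row 3 [0011]: ((1 OR NOT 0) OR ((1 OR 0) OR (0 AND 0))) -> 1
  row 4 [0100]: ((0 OR NOT 0) OR ((0 OR 1) OR (0 AND 0))) -> 1
  row 5 [0101]: ((0 OR NOT 0) OR ((0 OR 1) OR (0 AND 0))) -> 1
  row 6 [0110]: ((1 OR NOT 0) OR ((1 OR 1) OR (0 AND 0))) -> 1
  row 7 [0111]: ((1 OR NOT 0) OR ((1 OR 1) OR (0 AND 0))) -> 1
  row 8 [1000]: ((0 OR NOT 1) OR ((0 OR 0) OR (1 AND 1))) -> 1
  row 9 [1001]: ((0 OR NOT 1) OR ((0 OR 0) OR (1 AND 1))) -> 1
  row 10 [1010]: ((1 OR NOT 1) OR ((1 OR 0) OR (1 AND 1))) -> 1
  row 11 [1011]: ((1 OR NOT 1) OR ((1 OR 0) OR (1 AND 1))) -> 1
  row 12 [1100]: ((0 OR NOT 1) OR ((0 OR 1) OR (1 AND 1))) -> 1
  row 13 [1101]: ((0 OR NOT 1) OR ((0 OR 1) OR (1 AND 1))) -> 1
  row 14 [1110]: ((1 OR NOT 1) OR ((1 OR 1) OR (1 AND 1))) -> 1
  row 15 [1111]: ((1 OR NOT 1) OR ((1 OR 1) OR (1 AND 1))) -> 1
Full result column, 4 rows per line (P1,P2 fixed per line; P3,P4 runs 00..11 left to right):
  rows 0-3 [P1,P2=00]: 1111  = hex F
  rows 4-7 [P1,P2=01]: 1111  = hex F
  rows 8-11 [P1,P2=10]: 1111  = hex F
  rows 12-15 [P1,P2=11]: 1111  = hex F
Output column (row 0 .. row 15) = 1111111111111111
Output column grouped in 4s = 1111 1111 1111 1111 = 0xFFFF
Convert to decimal digit by digit (value = value*16 + digit):
  F -> 15
  15*16 + 15 (F) = 255
  255*16 + 15 (F) = 4095
  4095*16 + 15 (F) = 65535
Decimal = 65535

65535


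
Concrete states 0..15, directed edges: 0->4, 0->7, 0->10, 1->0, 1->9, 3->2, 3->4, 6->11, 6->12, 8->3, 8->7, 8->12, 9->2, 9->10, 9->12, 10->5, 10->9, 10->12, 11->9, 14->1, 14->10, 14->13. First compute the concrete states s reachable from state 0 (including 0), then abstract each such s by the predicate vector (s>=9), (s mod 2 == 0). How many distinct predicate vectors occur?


BFS from 0:
Concrete reachable: {0, 2, 4, 5, 7, 9, 10, 12}
Abstract via predicates (s>=9), (s mod 2 == 0):
  (0,0) <- {5, 7}
  (0,1) <- {0, 2, 4}
  (1,0) <- {9}
  (1,1) <- {10, 12}
Distinct abstract states = 4

4


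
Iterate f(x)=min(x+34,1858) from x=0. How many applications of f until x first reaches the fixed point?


Step 1: x=0, cap=1858, increment=34
Step 2: x grows by 34 each step until capped at 1858; fixed point is x=1858
Step 3: iterations = ceil(1858/34) = 55

55


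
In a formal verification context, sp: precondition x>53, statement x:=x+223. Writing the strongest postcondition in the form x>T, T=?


Formula: sp(P, x:=E) = exists old_x. (x = E[old_x/x]) AND P[old_x/x] (old_x is the value of x before the assignment; eliminate old_x by solving x = E[old_x/x] for old_x)
Step 1: Precondition P: x>53, i.e. old_x > 53
Step 2: Assignment gives x = old_x + 223, so old_x = x - 223
Step 3: Substitute into P: x - 223 > 53
Step 4: Simplify: x > 53+223 = 276

276


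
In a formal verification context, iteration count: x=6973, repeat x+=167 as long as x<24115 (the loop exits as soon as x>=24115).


Step 1: x goes from 6973 toward 24115 by 167; the body runs while x<24115, so iterations = ceil((bound-start)/step)
Step 2: Distance=17142
Step 3: ceil(17142/167)=103

103


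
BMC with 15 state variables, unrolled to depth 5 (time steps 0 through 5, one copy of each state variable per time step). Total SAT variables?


BMC unrolls to depth k, creating one copy of each state var for steps 0..k.
Step count = 5 + 1 = 6 (steps 0 through 5)
Vars per step = 15
Total = 15 * 6 = 90

90


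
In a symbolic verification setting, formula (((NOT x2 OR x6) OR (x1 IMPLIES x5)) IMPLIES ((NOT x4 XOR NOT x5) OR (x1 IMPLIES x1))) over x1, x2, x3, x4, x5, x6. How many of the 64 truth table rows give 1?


Formula: (((NOT x2 OR x6) OR (x1 IMPLIES x5)) IMPLIES ((NOT x4 XOR NOT x5) OR (x1 IMPLIES x1))) over 6 vars (64 rows)
Evaluate each row (x1, x2, x3, x4, x5, x6 as bits, MSB first):
  row 0 [000000]: (((NOT 0 OR 0) OR (0 IMPLIES 0)) IMPLIES ((NOT 0 XOR NOT 0) OR (0 IMPLIES 0))) -> 1
  row 1 [000001]: (((NOT 0 OR 1) OR (0 IMPLIES 0)) IMPLIES ((NOT 0 XOR NOT 0) OR (0 IMPLIES 0))) -> 1
  row 2 [000010]: (((NOT 0 OR 0) OR (0 IMPLIES 1)) IMPLIES ((NOT 0 XOR NOT 1) OR (0 IMPLIES 0))) -> 1
  row 3 [000011]: (((NOT 0 OR 1) OR (0 IMPLIES 1)) IMPLIES ((NOT 0 XOR NOT 1) OR (0 IMPLIES 0))) -> 1
  row 4 [000100]: (((NOT 0 OR 0) OR (0 IMPLIES 0)) IMPLIES ((NOT 1 XOR NOT 0) OR (0 IMPLIES 0))) -> 1
  (every remaining row is evaluated the same way; all 64 results are listed next)
Full result column, 8 rows per line (x1,x2,x3 fixed per line; x4,x5,x6 runs 000..111 left to right):
  rows 0-7 [x1,x2,x3=000]: 11111111  (ones: 8)
  rows 8-15 [x1,x2,x3=001]: 11111111  (ones: 8)
  rows 16-23 [x1,x2,x3=010]: 11111111  (ones: 8)
  rows 24-31 [x1,x2,x3=011]: 11111111  (ones: 8)
  rows 32-39 [x1,x2,x3=100]: 11111111  (ones: 8)
  rows 40-47 [x1,x2,x3=101]: 11111111  (ones: 8)
  rows 48-55 [x1,x2,x3=110]: 11111111  (ones: 8)
  rows 56-63 [x1,x2,x3=111]: 11111111  (ones: 8)
Count of 1-rows = 8+8+8+8+8+8+8+8 = 64

64


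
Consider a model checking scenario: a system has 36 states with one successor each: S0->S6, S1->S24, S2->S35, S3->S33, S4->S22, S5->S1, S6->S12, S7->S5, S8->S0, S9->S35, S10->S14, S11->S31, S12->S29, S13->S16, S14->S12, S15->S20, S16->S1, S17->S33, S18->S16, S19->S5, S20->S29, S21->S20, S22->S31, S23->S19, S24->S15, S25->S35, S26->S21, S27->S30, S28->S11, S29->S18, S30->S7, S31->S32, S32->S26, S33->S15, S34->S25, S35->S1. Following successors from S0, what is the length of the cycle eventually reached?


Trace from S0 until a state repeats:
  S0 -> S6 -> S12 -> S29 -> S18 -> S16 -> S1 -> S24 -> S15 -> S20 -> S29
S29 first seen at step 3, revisited at step 10.
Cycle length = 10 - 3 = 7

7


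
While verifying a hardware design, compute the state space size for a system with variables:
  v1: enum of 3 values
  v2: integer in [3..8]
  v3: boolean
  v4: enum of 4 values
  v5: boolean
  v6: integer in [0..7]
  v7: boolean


State space = product of domain sizes of all variables.
Domain sizes:
  v1 (enum of 3 values): 3
  v2 (integer in [3..8]): 6
  v3 (boolean): 2
  v4 (enum of 4 values): 4
  v5 (boolean): 2
  v6 (integer in [0..7]): 8
  v7 (boolean): 2
Product = 3 * 6 * 2 * 4 * 2 * 8 * 2 = 4608

4608


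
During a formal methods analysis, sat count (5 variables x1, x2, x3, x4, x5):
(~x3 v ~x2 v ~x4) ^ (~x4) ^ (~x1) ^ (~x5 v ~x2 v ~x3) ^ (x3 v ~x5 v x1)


CNF with 5 clauses over 5 vars (32 assignments).
An assignment satisfies CNF iff every clause has >=1 true literal.
Check each row (bits = x1,x2,x3,x4,x5; clause T/F shown):
  row 0 [00000]: clauses=TTTTT -> 1
  row 1 [00001]: clauses=TTTTF -> 0
  row 2 [00010]: clauses=TFTTT -> 0
  row 3 [00011]: clauses=TFTTF -> 0
  row 4 [00100]: clauses=TTTTT -> 1
  row 5 [00101]: clauses=TTTTT -> 1
  row 6 [00110]: clauses=TFTTT -> 0
  row 7 [00111]: clauses=TFTTT -> 0
  row 8 [01000]: clauses=TTTTT -> 1
  row 9 [01001]: clauses=TTTTF -> 0
  row 10 [01010]: clauses=TFTTT -> 0
  row 11 [01011]: clauses=TFTTF -> 0
  row 12 [01100]: clauses=TTTTT -> 1
  row 13 [01101]: clauses=TTTFT -> 0
  row 14 [01110]: clauses=FFTTT -> 0
  row 15 [01111]: clauses=FFTFT -> 0
  row 16 [10000]: clauses=TTFTT -> 0
  row 17 [10001]: clauses=TTFTT -> 0
  row 18 [10010]: clauses=TFFTT -> 0
  row 19 [10011]: clauses=TFFTT -> 0
  row 20 [10100]: clauses=TTFTT -> 0
  row 21 [10101]: clauses=TTFTT -> 0
  row 22 [10110]: clauses=TFFTT -> 0
  row 23 [10111]: clauses=TFFTT -> 0
  row 24 [11000]: clauses=TTFTT -> 0
  row 25 [11001]: clauses=TTFTT -> 0
  row 26 [11010]: clauses=TFFTT -> 0
  row 27 [11011]: clauses=TFFTT -> 0
  row 28 [11100]: clauses=TTFTT -> 0
  row 29 [11101]: clauses=TTFFT -> 0
  row 30 [11110]: clauses=FFFTT -> 0
  row 31 [11111]: clauses=FFFFT -> 0
Full result column, 8 rows per line (x1,x2 fixed per line; x3,x4,x5 runs 000..111 left to right):
  rows 0-7 [x1,x2=00]: 10001100  (ones: 3)
  rows 8-15 [x1,x2=01]: 10001000  (ones: 2)
  rows 16-23 [x1,x2=10]: 00000000  (ones: 0)
  rows 24-31 [x1,x2=11]: 00000000  (ones: 0)
Satisfying assignments = 3+2+0+0 = 5

5


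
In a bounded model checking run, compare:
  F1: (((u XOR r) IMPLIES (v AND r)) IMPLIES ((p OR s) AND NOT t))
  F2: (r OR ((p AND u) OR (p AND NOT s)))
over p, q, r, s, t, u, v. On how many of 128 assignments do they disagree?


F1 = (((u XOR r) IMPLIES (v AND r)) IMPLIES ((p OR s) AND NOT t))
F2 = (r OR ((p AND u) OR (p AND NOT s)))
Evaluate both on each of 128 rows (bits = p,q,r,s,t,u,v):
  row 0 [0000000]: F1=0 F2=0 -> 0
  row 1 [0000001]: F1=0 F2=0 -> 0
  row 2 [0000010]: F1=1 F2=0 (differ) -> 1
  row 3 [0000011]: F1=1 F2=0 (differ) -> 1
  row 4 [0000100]: F1=0 F2=0 -> 0
  (every remaining row is evaluated the same way; all 128 results are listed next)
Full result column, 8 rows per line (p,q,r,s fixed per line; t,u,v runs 000..111 left to right):
  rows 0-7 [p,q,r,s=0000]: 00110011  (ones: 4)
  rows 8-15 [p,q,r,s=0001]: 11110011  (ones: 6)
  rows 16-23 [p,q,r,s=0010]: 01110111  (ones: 6)
  rows 24-31 [p,q,r,s=0011]: 00000111  (ones: 3)
  rows 32-39 [p,q,r,s=0100]: 00110011  (ones: 4)
  rows 40-47 [p,q,r,s=0101]: 11110011  (ones: 6)
  rows 48-55 [p,q,r,s=0110]: 01110111  (ones: 6)
  rows 56-63 [p,q,r,s=0111]: 00000111  (ones: 3)
  rows 64-71 [p,q,r,s=1000]: 00001100  (ones: 2)
  rows 72-79 [p,q,r,s=1001]: 11000000  (ones: 2)
  rows 80-87 [p,q,r,s=1010]: 00000111  (ones: 3)
  rows 88-95 [p,q,r,s=1011]: 00000111  (ones: 3)
  rows 96-103 [p,q,r,s=1100]: 00001100  (ones: 2)
  rows 104-111 [p,q,r,s=1101]: 11000000  (ones: 2)
  rows 112-119 [p,q,r,s=1110]: 00000111  (ones: 3)
  rows 120-127 [p,q,r,s=1111]: 00000111  (ones: 3)
Disagreements = 4+6+6+3+4+6+6+3+2+2+3+3+2+2+3+3 = 58

58


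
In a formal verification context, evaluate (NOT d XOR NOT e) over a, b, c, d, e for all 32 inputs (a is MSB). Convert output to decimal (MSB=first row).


Formula: (NOT d XOR NOT e) over a, b, c, d, e (32 rows)
Evaluate each row (bits = a,b,c,d,e, MSB first):
  row 0 [00000]: (NOT 0 XOR NOT 0) -> 0
  row 1 [00001]: (NOT 0 XOR NOT 1) -> 1
  row 2 [00010]: (NOT 1 XOR NOT 0) -> 1
  row 3 [00011]: (NOT 1 XOR NOT 1) -> 0
  row 4 [00100]: (NOT 0 XOR NOT 0) -> 0
  row 5 [00101]: (NOT 0 XOR NOT 1) -> 1
  row 6 [00110]: (NOT 1 XOR NOT 0) -> 1
  row 7 [00111]: (NOT 1 XOR NOT 1) -> 0
  row 8 [01000]: (NOT 0 XOR NOT 0) -> 0
  row 9 [01001]: (NOT 0 XOR NOT 1) -> 1
  row 10 [01010]: (NOT 1 XOR NOT 0) -> 1
  row 11 [01011]: (NOT 1 XOR NOT 1) -> 0
  row 12 [01100]: (NOT 0 XOR NOT 0) -> 0
  row 13 [01101]: (NOT 0 XOR NOT 1) -> 1
  row 14 [01110]: (NOT 1 XOR NOT 0) -> 1
  row 15 [01111]: (NOT 1 XOR NOT 1) -> 0
  row 16 [10000]: (NOT 0 XOR NOT 0) -> 0
  row 17 [10001]: (NOT 0 XOR NOT 1) -> 1
  row 18 [10010]: (NOT 1 XOR NOT 0) -> 1
  row 19 [10011]: (NOT 1 XOR NOT 1) -> 0
  row 20 [10100]: (NOT 0 XOR NOT 0) -> 0
  row 21 [10101]: (NOT 0 XOR NOT 1) -> 1
  row 22 [10110]: (NOT 1 XOR NOT 0) -> 1
  row 23 [10111]: (NOT 1 XOR NOT 1) -> 0
  row 24 [11000]: (NOT 0 XOR NOT 0) -> 0
  row 25 [11001]: (NOT 0 XOR NOT 1) -> 1
  row 26 [11010]: (NOT 1 XOR NOT 0) -> 1
  row 27 [11011]: (NOT 1 XOR NOT 1) -> 0
  row 28 [11100]: (NOT 0 XOR NOT 0) -> 0
  row 29 [11101]: (NOT 0 XOR NOT 1) -> 1
  row 30 [11110]: (NOT 1 XOR NOT 0) -> 1
  row 31 [11111]: (NOT 1 XOR NOT 1) -> 0
Full result column, 4 rows per line (a,b,c fixed per line; d,e runs 00..11 left to right):
  rows 0-3 [a,b,c=000]: 0110  = hex 6
  rows 4-7 [a,b,c=001]: 0110  = hex 6
  rows 8-11 [a,b,c=010]: 0110  = hex 6
  rows 12-15 [a,b,c=011]: 0110  = hex 6
  rows 16-19 [a,b,c=100]: 0110  = hex 6
  rows 20-23 [a,b,c=101]: 0110  = hex 6
  rows 24-27 [a,b,c=110]: 0110  = hex 6
  rows 28-31 [a,b,c=111]: 0110  = hex 6
Output column (row 0 .. row 31) = 01100110011001100110011001100110
Output column grouped in 4s = 0110 0110 0110 0110 0110 0110 0110 0110 = 0x66666666
Convert to decimal digit by digit (value = value*16 + digit):
  6 -> 6
  6*16 + 6 = 102
  102*16 + 6 = 1638
  1638*16 + 6 = 26214
  26214*16 + 6 = 419430
  419430*16 + 6 = 6710886
  6710886*16 + 6 = 107374182
  107374182*16 + 6 = 1717986918
Decimal = 1717986918

1717986918


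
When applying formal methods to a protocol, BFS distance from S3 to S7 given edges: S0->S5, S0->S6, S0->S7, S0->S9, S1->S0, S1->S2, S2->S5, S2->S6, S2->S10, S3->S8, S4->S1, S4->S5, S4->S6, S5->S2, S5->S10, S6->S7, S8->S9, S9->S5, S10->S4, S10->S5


BFS layer-by-layer from S3:
  dist 0: {S3}
  dist 1: {S8}
  dist 2: {S9}
  dist 3: {S5}
  dist 4: {S2, S10}
  dist 5: {S4, S6}
  dist 6: {S1, S7}
  -> S7 reached at distance 6
Shortest path length = 6

6


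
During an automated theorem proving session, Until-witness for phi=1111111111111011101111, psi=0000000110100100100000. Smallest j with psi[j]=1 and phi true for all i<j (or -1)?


(phi U psi) at 0: need smallest j with psi[j]=1 and phi[i]=1 for all i in [0,j).
Scan from step 0:
  step 0: phi=1, psi=0 -> continue
  step 1: phi=1, psi=0 -> continue
  step 2: phi=1, psi=0 -> continue
  step 3: phi=1, psi=0 -> continue
  step 7: psi=1 and phi held for [0,7) -> witness found
Witness step = 7

7


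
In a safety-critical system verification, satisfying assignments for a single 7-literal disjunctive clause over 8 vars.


Step 1: Total=2^8=256
Step 2: Unsat when all 7 false: 2^1=2
Step 3: Sat=256-2=254

254


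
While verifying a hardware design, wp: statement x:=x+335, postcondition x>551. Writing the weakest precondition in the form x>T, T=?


Formula: wp(x:=E, P) = P[E/x] (substitute E for x in postcondition)
Step 1: Postcondition: x>551
Step 2: Substitute x+335 for x: x+335>551
Step 3: Solve for x: x > 551-335 = 216

216


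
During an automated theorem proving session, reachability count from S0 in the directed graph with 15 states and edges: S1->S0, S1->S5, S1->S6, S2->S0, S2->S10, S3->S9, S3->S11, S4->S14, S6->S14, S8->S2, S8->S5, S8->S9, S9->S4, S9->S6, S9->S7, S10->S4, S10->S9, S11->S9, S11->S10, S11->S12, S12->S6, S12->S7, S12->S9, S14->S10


BFS from S0:
  layer 0: {S0}
Reachable set: {S0}
Count = 1

1


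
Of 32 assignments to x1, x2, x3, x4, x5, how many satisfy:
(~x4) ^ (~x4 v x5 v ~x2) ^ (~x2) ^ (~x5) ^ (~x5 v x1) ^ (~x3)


CNF with 6 clauses over 5 vars (32 assignments).
An assignment satisfies CNF iff every clause has >=1 true literal.
Check each row (bits = x1,x2,x3,x4,x5; clause T/F shown):
  row 0 [00000]: clauses=TTTTTT -> 1
  row 1 [00001]: clauses=TTTFFT -> 0
  row 2 [00010]: clauses=FTTTTT -> 0
  row 3 [00011]: clauses=FTTFFT -> 0
  row 4 [00100]: clauses=TTTTTF -> 0
  row 5 [00101]: clauses=TTTFFF -> 0
  row 6 [00110]: clauses=FTTTTF -> 0
  row 7 [00111]: clauses=FTTFFF -> 0
  row 8 [01000]: clauses=TTFTTT -> 0
  row 9 [01001]: clauses=TTFFFT -> 0
  row 10 [01010]: clauses=FFFTTT -> 0
  row 11 [01011]: clauses=FTFFFT -> 0
  row 12 [01100]: clauses=TTFTTF -> 0
  row 13 [01101]: clauses=TTFFFF -> 0
  row 14 [01110]: clauses=FFFTTF -> 0
  row 15 [01111]: clauses=FTFFFF -> 0
  row 16 [10000]: clauses=TTTTTT -> 1
  row 17 [10001]: clauses=TTTFTT -> 0
  row 18 [10010]: clauses=FTTTTT -> 0
  row 19 [10011]: clauses=FTTFTT -> 0
  row 20 [10100]: clauses=TTTTTF -> 0
  row 21 [10101]: clauses=TTTFTF -> 0
  row 22 [10110]: clauses=FTTTTF -> 0
  row 23 [10111]: clauses=FTTFTF -> 0
  row 24 [11000]: clauses=TTFTTT -> 0
  row 25 [11001]: clauses=TTFFTT -> 0
  row 26 [11010]: clauses=FFFTTT -> 0
  row 27 [11011]: clauses=FTFFTT -> 0
  row 28 [11100]: clauses=TTFTTF -> 0
  row 29 [11101]: clauses=TTFFTF -> 0
  row 30 [11110]: clauses=FFFTTF -> 0
  row 31 [11111]: clauses=FTFFTF -> 0
Full result column, 8 rows per line (x1,x2 fixed per line; x3,x4,x5 runs 000..111 left to right):
  rows 0-7 [x1,x2=00]: 10000000  (ones: 1)
  rows 8-15 [x1,x2=01]: 00000000  (ones: 0)
  rows 16-23 [x1,x2=10]: 10000000  (ones: 1)
  rows 24-31 [x1,x2=11]: 00000000  (ones: 0)
Satisfying assignments = 1+0+1+0 = 2

2


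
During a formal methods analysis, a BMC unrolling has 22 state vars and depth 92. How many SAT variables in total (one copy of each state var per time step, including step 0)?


BMC unrolls to depth k, creating one copy of each state var for steps 0..k.
Step count = 92 + 1 = 93 (steps 0 through 92)
Vars per step = 22
Total = 22 * 93 = 2046

2046


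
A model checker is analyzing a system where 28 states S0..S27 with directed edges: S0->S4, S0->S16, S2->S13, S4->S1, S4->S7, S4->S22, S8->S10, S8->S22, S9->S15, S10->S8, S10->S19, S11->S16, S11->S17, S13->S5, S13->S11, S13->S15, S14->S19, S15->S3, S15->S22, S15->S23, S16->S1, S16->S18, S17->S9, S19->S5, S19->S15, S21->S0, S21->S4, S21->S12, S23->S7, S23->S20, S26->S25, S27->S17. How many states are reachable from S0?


BFS from S0:
  layer 0: {S0}
  layer 1: {S4, S16}
  layer 2: {S1, S7, S18, S22}
Reachable set: {S0, S1, S4, S7, S16, S18, S22}
Count = 7

7


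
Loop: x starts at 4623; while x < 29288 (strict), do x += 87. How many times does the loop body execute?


Step 1: x goes from 4623 toward 29288 by 87; the body runs while x<29288, so iterations = ceil((bound-start)/step)
Step 2: Distance=24665
Step 3: ceil(24665/87)=284

284


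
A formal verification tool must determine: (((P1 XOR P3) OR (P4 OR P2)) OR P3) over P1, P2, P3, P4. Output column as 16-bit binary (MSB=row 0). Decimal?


Formula: (((P1 XOR P3) OR (P4 OR P2)) OR P3) over P1, P2, P3, P4 (16 rows)
Evaluate each row (bits = P1,P2,P3,P4, MSB first):
  row 0 [0000]: (((0 XOR 0) OR (0 OR 0)) OR 0) -> 0
  row 1 [0001]: (((0 XOR 0) OR (1 OR 0)) OR 0) -> 1
  row 2 [0010]: (((0 XOR 1) OR (0 OR 0)) OR 1) -> 1
  row 3 [0011]: (((0 XOR 1) OR (1 OR 0)) OR 1) -> 1
  row 4 [0100]: (((0 XOR 0) OR (0 OR 1)) OR 0) -> 1
  row 5 [0101]: (((0 XOR 0) OR (1 OR 1)) OR 0) -> 1
  row 6 [0110]: (((0 XOR 1) OR (0 OR 1)) OR 1) -> 1
  row 7 [0111]: (((0 XOR 1) OR (1 OR 1)) OR 1) -> 1
  row 8 [1000]: (((1 XOR 0) OR (0 OR 0)) OR 0) -> 1
  row 9 [1001]: (((1 XOR 0) OR (1 OR 0)) OR 0) -> 1
  row 10 [1010]: (((1 XOR 1) OR (0 OR 0)) OR 1) -> 1
  row 11 [1011]: (((1 XOR 1) OR (1 OR 0)) OR 1) -> 1
  row 12 [1100]: (((1 XOR 0) OR (0 OR 1)) OR 0) -> 1
  row 13 [1101]: (((1 XOR 0) OR (1 OR 1)) OR 0) -> 1
  row 14 [1110]: (((1 XOR 1) OR (0 OR 1)) OR 1) -> 1
  row 15 [1111]: (((1 XOR 1) OR (1 OR 1)) OR 1) -> 1
Full result column, 4 rows per line (P1,P2 fixed per line; P3,P4 runs 00..11 left to right):
  rows 0-3 [P1,P2=00]: 0111  = hex 7
  rows 4-7 [P1,P2=01]: 1111  = hex F
  rows 8-11 [P1,P2=10]: 1111  = hex F
  rows 12-15 [P1,P2=11]: 1111  = hex F
Output column (row 0 .. row 15) = 0111111111111111
Output column grouped in 4s = 0111 1111 1111 1111 = 0x7FFF
Convert to decimal digit by digit (value = value*16 + digit):
  7 -> 7
  7*16 + 15 (F) = 127
  127*16 + 15 (F) = 2047
  2047*16 + 15 (F) = 32767
Decimal = 32767

32767


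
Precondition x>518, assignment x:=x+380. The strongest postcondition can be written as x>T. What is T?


Formula: sp(P, x:=E) = exists old_x. (x = E[old_x/x]) AND P[old_x/x] (old_x is the value of x before the assignment; eliminate old_x by solving x = E[old_x/x] for old_x)
Step 1: Precondition P: x>518, i.e. old_x > 518
Step 2: Assignment gives x = old_x + 380, so old_x = x - 380
Step 3: Substitute into P: x - 380 > 518
Step 4: Simplify: x > 518+380 = 898

898


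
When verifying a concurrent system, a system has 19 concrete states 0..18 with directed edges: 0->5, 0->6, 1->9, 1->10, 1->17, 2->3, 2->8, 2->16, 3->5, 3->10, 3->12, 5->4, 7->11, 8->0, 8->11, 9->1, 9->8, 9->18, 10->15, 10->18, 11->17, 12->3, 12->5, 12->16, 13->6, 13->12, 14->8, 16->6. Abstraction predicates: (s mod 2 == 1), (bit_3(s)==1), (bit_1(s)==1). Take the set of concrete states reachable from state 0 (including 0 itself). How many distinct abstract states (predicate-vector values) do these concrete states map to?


BFS from 0:
Concrete reachable: {0, 4, 5, 6}
Abstract via predicates (s mod 2 == 1), (bit_3(s)==1), (bit_1(s)==1):
  (0,0,0) <- {0, 4}
  (0,0,1) <- {6}
  (1,0,0) <- {5}
Distinct abstract states = 3

3


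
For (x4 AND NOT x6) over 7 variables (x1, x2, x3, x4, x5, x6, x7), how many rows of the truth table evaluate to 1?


Formula: (x4 AND NOT x6) over 7 vars (128 rows)
Evaluate each row (x1, x2, x3, x4, x5, x6, x7 as bits, MSB first):
  row 0 [0000000]: (0 AND NOT 0) -> 0
  row 1 [0000001]: (0 AND NOT 0) -> 0
  row 2 [0000010]: (0 AND NOT 1) -> 0
  row 3 [0000011]: (0 AND NOT 1) -> 0
  row 4 [0000100]: (0 AND NOT 0) -> 0
  (every remaining row is evaluated the same way; all 128 results are listed next)
Full result column, 8 rows per line (x1,x2,x3,x4 fixed per line; x5,x6,x7 runs 000..111 left to right):
  rows 0-7 [x1,x2,x3,x4=0000]: 00000000  (ones: 0)
  rows 8-15 [x1,x2,x3,x4=0001]: 11001100  (ones: 4)
  rows 16-23 [x1,x2,x3,x4=0010]: 00000000  (ones: 0)
  rows 24-31 [x1,x2,x3,x4=0011]: 11001100  (ones: 4)
  rows 32-39 [x1,x2,x3,x4=0100]: 00000000  (ones: 0)
  rows 40-47 [x1,x2,x3,x4=0101]: 11001100  (ones: 4)
  rows 48-55 [x1,x2,x3,x4=0110]: 00000000  (ones: 0)
  rows 56-63 [x1,x2,x3,x4=0111]: 11001100  (ones: 4)
  rows 64-71 [x1,x2,x3,x4=1000]: 00000000  (ones: 0)
  rows 72-79 [x1,x2,x3,x4=1001]: 11001100  (ones: 4)
  rows 80-87 [x1,x2,x3,x4=1010]: 00000000  (ones: 0)
  rows 88-95 [x1,x2,x3,x4=1011]: 11001100  (ones: 4)
  rows 96-103 [x1,x2,x3,x4=1100]: 00000000  (ones: 0)
  rows 104-111 [x1,x2,x3,x4=1101]: 11001100  (ones: 4)
  rows 112-119 [x1,x2,x3,x4=1110]: 00000000  (ones: 0)
  rows 120-127 [x1,x2,x3,x4=1111]: 11001100  (ones: 4)
Count of 1-rows = 0+4+0+4+0+4+0+4+0+4+0+4+0+4+0+4 = 32

32


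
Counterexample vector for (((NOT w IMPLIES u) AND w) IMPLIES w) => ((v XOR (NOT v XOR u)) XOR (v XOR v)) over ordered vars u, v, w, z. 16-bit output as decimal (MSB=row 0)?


F1 = (((NOT w IMPLIES u) AND w) IMPLIES w)
F2 = ((v XOR (NOT v XOR u)) XOR (v XOR v))
Counterexample to F1=>F2 is where F1=1 and F2=0.
Evaluate each row (bits = u,v,w,z, MSB first):
  row 0 [0000]: F1=1 F2=1 -> F1&~F2 -> 0
  row 1 [0001]: F1=1 F2=1 -> F1&~F2 -> 0
  row 2 [0010]: F1=1 F2=1 -> F1&~F2 -> 0
  row 3 [0011]: F1=1 F2=1 -> F1&~F2 -> 0
  row 4 [0100]: F1=1 F2=1 -> F1&~F2 -> 0
  row 5 [0101]: F1=1 F2=1 -> F1&~F2 -> 0
  row 6 [0110]: F1=1 F2=1 -> F1&~F2 -> 0
  row 7 [0111]: F1=1 F2=1 -> F1&~F2 -> 0
  row 8 [1000]: F1=1 F2=0 -> F1&~F2 -> 1
  row 9 [1001]: F1=1 F2=0 -> F1&~F2 -> 1
  row 10 [1010]: F1=1 F2=0 -> F1&~F2 -> 1
  row 11 [1011]: F1=1 F2=0 -> F1&~F2 -> 1
  row 12 [1100]: F1=1 F2=0 -> F1&~F2 -> 1
  row 13 [1101]: F1=1 F2=0 -> F1&~F2 -> 1
  row 14 [1110]: F1=1 F2=0 -> F1&~F2 -> 1
  row 15 [1111]: F1=1 F2=0 -> F1&~F2 -> 1
Full result column, 4 rows per line (u,v fixed per line; w,z runs 00..11 left to right):
  rows 0-3 [u,v=00]: 0000  = hex 0
  rows 4-7 [u,v=01]: 0000  = hex 0
  rows 8-11 [u,v=10]: 1111  = hex F
  rows 12-15 [u,v=11]: 1111  = hex F
Counterexample vector (row 0 .. row 15) = 0000000011111111
Output column grouped in 4s = 0000 0000 1111 1111 = 0x00FF
Convert to decimal digit by digit (value = value*16 + digit):
  0 -> 0
  0*16 + 0 = 0
  0*16 + 15 (F) = 15
  15*16 + 15 (F) = 255
Decimal = 255

255


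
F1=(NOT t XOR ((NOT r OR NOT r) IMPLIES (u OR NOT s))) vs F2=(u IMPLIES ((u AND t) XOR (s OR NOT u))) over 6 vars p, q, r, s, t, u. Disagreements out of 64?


F1 = (NOT t XOR ((NOT r OR NOT r) IMPLIES (u OR NOT s)))
F2 = (u IMPLIES ((u AND t) XOR (s OR NOT u)))
Evaluate both on each of 64 rows (bits = p,q,r,s,t,u):
  row 0 [000000]: F1=0 F2=1 (differ) -> 1
  row 1 [000001]: F1=0 F2=0 -> 0
  row 2 [000010]: F1=1 F2=1 -> 0
  row 3 [000011]: F1=1 F2=1 -> 0
  row 4 [000100]: F1=1 F2=1 -> 0
  (every remaining row is evaluated the same way; all 64 results are listed next)
Full result column, 8 rows per line (p,q,r fixed per line; s,t,u runs 000..111 left to right):
  rows 0-7 [p,q,r=000]: 10000111  (ones: 4)
  rows 8-15 [p,q,r=001]: 10001101  (ones: 4)
  rows 16-23 [p,q,r=010]: 10000111  (ones: 4)
  rows 24-31 [p,q,r=011]: 10001101  (ones: 4)
  rows 32-39 [p,q,r=100]: 10000111  (ones: 4)
  rows 40-47 [p,q,r=101]: 10001101  (ones: 4)
  rows 48-55 [p,q,r=110]: 10000111  (ones: 4)
  rows 56-63 [p,q,r=111]: 10001101  (ones: 4)
Disagreements = 4+4+4+4+4+4+4+4 = 32

32


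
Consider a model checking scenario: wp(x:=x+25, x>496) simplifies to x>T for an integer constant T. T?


Formula: wp(x:=E, P) = P[E/x] (substitute E for x in postcondition)
Step 1: Postcondition: x>496
Step 2: Substitute x+25 for x: x+25>496
Step 3: Solve for x: x > 496-25 = 471

471


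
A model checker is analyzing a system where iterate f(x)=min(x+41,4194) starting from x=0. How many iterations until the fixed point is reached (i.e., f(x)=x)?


Step 1: x=0, cap=4194, increment=41
Step 2: x grows by 41 each step until capped at 4194; fixed point is x=4194
Step 3: iterations = ceil(4194/41) = 103

103


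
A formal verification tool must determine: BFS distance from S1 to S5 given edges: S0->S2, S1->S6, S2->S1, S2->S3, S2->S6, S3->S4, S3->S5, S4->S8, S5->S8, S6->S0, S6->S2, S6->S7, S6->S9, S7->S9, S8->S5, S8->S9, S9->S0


BFS layer-by-layer from S1:
  dist 0: {S1}
  dist 1: {S6}
  dist 2: {S0, S2, S7, S9}
  dist 3: {S3}
  dist 4: {S4, S5}
  -> S5 reached at distance 4
Shortest path length = 4

4


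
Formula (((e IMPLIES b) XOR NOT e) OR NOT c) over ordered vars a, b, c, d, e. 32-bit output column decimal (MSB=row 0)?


Formula: (((e IMPLIES b) XOR NOT e) OR NOT c) over a, b, c, d, e (32 rows)
Evaluate each row (bits = a,b,c,d,e, MSB first):
  row 0 [00000]: (((0 IMPLIES 0) XOR NOT 0) OR NOT 0) -> 1
  row 1 [00001]: (((1 IMPLIES 0) XOR NOT 1) OR NOT 0) -> 1
  row 2 [00010]: (((0 IMPLIES 0) XOR NOT 0) OR NOT 0) -> 1
  row 3 [00011]: (((1 IMPLIES 0) XOR NOT 1) OR NOT 0) -> 1
  row 4 [00100]: (((0 IMPLIES 0) XOR NOT 0) OR NOT 1) -> 0
  row 5 [00101]: (((1 IMPLIES 0) XOR NOT 1) OR NOT 1) -> 0
  row 6 [00110]: (((0 IMPLIES 0) XOR NOT 0) OR NOT 1) -> 0
  row 7 [00111]: (((1 IMPLIES 0) XOR NOT 1) OR NOT 1) -> 0
  row 8 [01000]: (((0 IMPLIES 1) XOR NOT 0) OR NOT 0) -> 1
  row 9 [01001]: (((1 IMPLIES 1) XOR NOT 1) OR NOT 0) -> 1
  row 10 [01010]: (((0 IMPLIES 1) XOR NOT 0) OR NOT 0) -> 1
  row 11 [01011]: (((1 IMPLIES 1) XOR NOT 1) OR NOT 0) -> 1
  row 12 [01100]: (((0 IMPLIES 1) XOR NOT 0) OR NOT 1) -> 0
  row 13 [01101]: (((1 IMPLIES 1) XOR NOT 1) OR NOT 1) -> 1
  row 14 [01110]: (((0 IMPLIES 1) XOR NOT 0) OR NOT 1) -> 0
  row 15 [01111]: (((1 IMPLIES 1) XOR NOT 1) OR NOT 1) -> 1
  row 16 [10000]: (((0 IMPLIES 0) XOR NOT 0) OR NOT 0) -> 1
  row 17 [10001]: (((1 IMPLIES 0) XOR NOT 1) OR NOT 0) -> 1
  row 18 [10010]: (((0 IMPLIES 0) XOR NOT 0) OR NOT 0) -> 1
  row 19 [10011]: (((1 IMPLIES 0) XOR NOT 1) OR NOT 0) -> 1
  row 20 [10100]: (((0 IMPLIES 0) XOR NOT 0) OR NOT 1) -> 0
  row 21 [10101]: (((1 IMPLIES 0) XOR NOT 1) OR NOT 1) -> 0
  row 22 [10110]: (((0 IMPLIES 0) XOR NOT 0) OR NOT 1) -> 0
  row 23 [10111]: (((1 IMPLIES 0) XOR NOT 1) OR NOT 1) -> 0
  row 24 [11000]: (((0 IMPLIES 1) XOR NOT 0) OR NOT 0) -> 1
  row 25 [11001]: (((1 IMPLIES 1) XOR NOT 1) OR NOT 0) -> 1
  row 26 [11010]: (((0 IMPLIES 1) XOR NOT 0) OR NOT 0) -> 1
  row 27 [11011]: (((1 IMPLIES 1) XOR NOT 1) OR NOT 0) -> 1
  row 28 [11100]: (((0 IMPLIES 1) XOR NOT 0) OR NOT 1) -> 0
  row 29 [11101]: (((1 IMPLIES 1) XOR NOT 1) OR NOT 1) -> 1
  row 30 [11110]: (((0 IMPLIES 1) XOR NOT 0) OR NOT 1) -> 0
  row 31 [11111]: (((1 IMPLIES 1) XOR NOT 1) OR NOT 1) -> 1
Full result column, 4 rows per line (a,b,c fixed per line; d,e runs 00..11 left to right):
  rows 0-3 [a,b,c=000]: 1111  = hex F
  rows 4-7 [a,b,c=001]: 0000  = hex 0
  rows 8-11 [a,b,c=010]: 1111  = hex F
  rows 12-15 [a,b,c=011]: 0101  = hex 5
  rows 16-19 [a,b,c=100]: 1111  = hex F
  rows 20-23 [a,b,c=101]: 0000  = hex 0
  rows 24-27 [a,b,c=110]: 1111  = hex F
  rows 28-31 [a,b,c=111]: 0101  = hex 5
Output column (row 0 .. row 31) = 11110000111101011111000011110101
Output column grouped in 4s = 1111 0000 1111 0101 1111 0000 1111 0101 = 0xF0F5F0F5
Convert to decimal digit by digit (value = value*16 + digit):
  F -> 15
  15*16 + 0 = 240
  240*16 + 15 (F) = 3855
  3855*16 + 5 = 61685
  61685*16 + 15 (F) = 986975
  986975*16 + 0 = 15791600
  15791600*16 + 15 (F) = 252665615
  252665615*16 + 5 = 4042649845
Decimal = 4042649845

4042649845
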